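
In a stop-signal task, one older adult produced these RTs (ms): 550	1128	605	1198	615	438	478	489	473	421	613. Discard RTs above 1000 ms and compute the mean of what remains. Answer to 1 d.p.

Excluded: 1128, 1198
Retained (n=9): Σ = 4682
Mean = 4682/9 = 520.2222

520.2 ms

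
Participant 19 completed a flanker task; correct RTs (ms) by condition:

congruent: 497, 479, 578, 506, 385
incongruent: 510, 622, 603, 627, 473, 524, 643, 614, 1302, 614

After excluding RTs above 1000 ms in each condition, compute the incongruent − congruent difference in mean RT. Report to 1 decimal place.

92.1 ms

incongruent: exclude 1302
M(congruent) = 2445/5 = 489.000
M(incongruent) = 5230/9 = 581.111
Difference = 581.111 − 489.000 = 92.111 ms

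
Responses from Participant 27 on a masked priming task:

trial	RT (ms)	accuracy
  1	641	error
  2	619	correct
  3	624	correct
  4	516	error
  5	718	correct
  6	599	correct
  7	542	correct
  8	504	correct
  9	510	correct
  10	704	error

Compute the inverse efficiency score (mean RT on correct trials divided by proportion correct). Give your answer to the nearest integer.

Correct trials (n=7): 619, 624, 718, 599, 542, 504, 510
Mean correct RT = 4116/7 = 588.0000 ms
Proportion correct = 7/10
IES = 588.0000 / (7/10) = 840.000 ms

840 ms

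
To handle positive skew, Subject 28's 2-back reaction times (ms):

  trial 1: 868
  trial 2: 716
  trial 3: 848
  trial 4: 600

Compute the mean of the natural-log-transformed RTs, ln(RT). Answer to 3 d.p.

ln(RT): 6.7662, 6.5737, 6.7429, 6.3969
Σ ln(RT) = 26.4797
Mean = 26.4797/4 = 6.61992

6.620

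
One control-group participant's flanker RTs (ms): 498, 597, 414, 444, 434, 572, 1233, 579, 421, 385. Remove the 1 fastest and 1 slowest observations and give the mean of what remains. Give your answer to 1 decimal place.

494.9 ms

Sorted: 385, 414, 421, 434, 444, 498, 572, 579, 597, 1233
Drop lowest 1 (385) and highest 1 (1233)
Remaining (n=8): Σ = 3959, mean = 3959/8 = 494.875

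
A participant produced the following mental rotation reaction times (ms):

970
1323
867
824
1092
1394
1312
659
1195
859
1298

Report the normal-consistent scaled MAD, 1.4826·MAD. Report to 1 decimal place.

Sorted: 659, 824, 859, 867, 970, 1092, 1195, 1298, 1312, 1323, 1394 → median = 1092
|x − 1092| sorted: 0, 103, 122, 206, 220, 225, 231, 233, 268, 302, 433 → MAD = 225
Robust SD ≈ 1.4826 × 225 = 333.585

333.6 ms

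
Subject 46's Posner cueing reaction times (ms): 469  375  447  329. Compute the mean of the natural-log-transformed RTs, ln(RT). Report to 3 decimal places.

5.994

ln(RT): 6.1506, 5.9269, 6.1026, 5.7961
Σ ln(RT) = 23.9761
Mean = 23.9761/4 = 5.99404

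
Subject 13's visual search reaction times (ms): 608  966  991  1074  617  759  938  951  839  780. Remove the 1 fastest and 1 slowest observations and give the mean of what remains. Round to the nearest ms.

Sorted: 608, 617, 759, 780, 839, 938, 951, 966, 991, 1074
Drop lowest 1 (608) and highest 1 (1074)
Remaining (n=8): Σ = 6841, mean = 6841/8 = 855.125

855 ms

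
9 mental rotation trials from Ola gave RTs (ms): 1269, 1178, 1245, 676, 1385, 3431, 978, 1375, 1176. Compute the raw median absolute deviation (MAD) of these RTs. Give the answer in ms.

130 ms

Sorted: 676, 978, 1176, 1178, 1245, 1269, 1375, 1385, 3431 → median = 1245
|x − 1245|: 24, 67, 0, 569, 140, 2186, 267, 130, 69
Sorted deviations: 0, 24, 67, 69, 130, 140, 267, 569, 2186 → MAD = 130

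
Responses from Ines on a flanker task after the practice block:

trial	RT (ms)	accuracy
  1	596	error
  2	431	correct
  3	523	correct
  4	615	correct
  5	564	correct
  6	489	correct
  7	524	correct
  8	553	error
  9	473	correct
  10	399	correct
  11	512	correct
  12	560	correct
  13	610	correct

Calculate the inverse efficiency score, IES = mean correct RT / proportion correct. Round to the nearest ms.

Correct trials (n=11): 431, 523, 615, 564, 489, 524, 473, 399, 512, 560, 610
Mean correct RT = 5700/11 = 518.1818 ms
Proportion correct = 11/13
IES = 518.1818 / (11/13) = 612.397 ms

612 ms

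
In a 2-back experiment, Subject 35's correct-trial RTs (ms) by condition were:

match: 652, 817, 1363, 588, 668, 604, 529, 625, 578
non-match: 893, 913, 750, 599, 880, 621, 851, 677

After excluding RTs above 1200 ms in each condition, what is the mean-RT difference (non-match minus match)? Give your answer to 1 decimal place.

match: exclude 1363
M(match) = 5061/8 = 632.625
M(non-match) = 6184/8 = 773.000
Difference = 773.000 − 632.625 = 140.375 ms

140.4 ms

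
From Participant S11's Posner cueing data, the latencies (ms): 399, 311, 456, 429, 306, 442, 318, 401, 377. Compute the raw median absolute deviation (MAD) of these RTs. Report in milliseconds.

43 ms

Sorted: 306, 311, 318, 377, 399, 401, 429, 442, 456 → median = 399
|x − 399|: 0, 88, 57, 30, 93, 43, 81, 2, 22
Sorted deviations: 0, 2, 22, 30, 43, 57, 81, 88, 93 → MAD = 43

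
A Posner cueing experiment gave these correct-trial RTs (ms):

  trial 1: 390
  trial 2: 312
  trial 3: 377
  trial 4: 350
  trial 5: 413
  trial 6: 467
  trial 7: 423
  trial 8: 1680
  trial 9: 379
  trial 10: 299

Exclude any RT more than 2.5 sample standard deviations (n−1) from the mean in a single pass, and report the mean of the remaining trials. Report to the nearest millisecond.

n = 10, ΣRT = 5090, M = 509.000
Σ(x−M)² = 1546292.00; s = √(1546292.00/9) = 414.500
Cutoffs: 509.000 ± 2.5·414.500 → [-527.2, 1545.2]
Outside: 1680 → excluded.
Retained (n=9): Σ = 3410, mean = 3410/9 = 378.889

379 ms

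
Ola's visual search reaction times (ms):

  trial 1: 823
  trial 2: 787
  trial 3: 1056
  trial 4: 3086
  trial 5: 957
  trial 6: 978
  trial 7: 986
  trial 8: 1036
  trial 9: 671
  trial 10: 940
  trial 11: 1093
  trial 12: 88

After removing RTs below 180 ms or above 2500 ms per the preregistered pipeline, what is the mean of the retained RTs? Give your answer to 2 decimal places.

Excluded: 88, 3086
Retained (n=10): Σ = 9327
Mean = 9327/10 = 932.7000

932.70 ms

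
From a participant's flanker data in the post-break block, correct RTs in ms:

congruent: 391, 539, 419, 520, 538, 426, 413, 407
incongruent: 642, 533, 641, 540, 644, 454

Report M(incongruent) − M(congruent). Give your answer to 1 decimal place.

M(congruent) = 3653/8 = 456.625
M(incongruent) = 3454/6 = 575.667
Difference = 575.667 − 456.625 = 119.042 ms

119.0 ms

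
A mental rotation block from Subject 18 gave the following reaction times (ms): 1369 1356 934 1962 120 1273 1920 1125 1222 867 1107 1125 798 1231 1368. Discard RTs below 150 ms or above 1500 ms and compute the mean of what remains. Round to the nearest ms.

1148 ms

Excluded: 120, 1920, 1962
Retained (n=12): Σ = 13775
Mean = 13775/12 = 1147.9167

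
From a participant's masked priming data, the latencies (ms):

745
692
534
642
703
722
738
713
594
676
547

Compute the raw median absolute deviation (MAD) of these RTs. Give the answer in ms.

Sorted: 534, 547, 594, 642, 676, 692, 703, 713, 722, 738, 745 → median = 692
|x − 692|: 53, 0, 158, 50, 11, 30, 46, 21, 98, 16, 145
Sorted deviations: 0, 11, 16, 21, 30, 46, 50, 53, 98, 145, 158 → MAD = 46

46 ms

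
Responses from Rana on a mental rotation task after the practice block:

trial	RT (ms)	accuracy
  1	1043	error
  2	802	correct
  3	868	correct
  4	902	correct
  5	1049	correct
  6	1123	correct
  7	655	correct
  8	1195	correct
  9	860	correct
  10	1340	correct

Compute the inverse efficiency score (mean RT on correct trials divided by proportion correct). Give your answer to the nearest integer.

Correct trials (n=9): 802, 868, 902, 1049, 1123, 655, 1195, 860, 1340
Mean correct RT = 8794/9 = 977.1111 ms
Proportion correct = 9/10
IES = 977.1111 / (9/10) = 1085.679 ms

1086 ms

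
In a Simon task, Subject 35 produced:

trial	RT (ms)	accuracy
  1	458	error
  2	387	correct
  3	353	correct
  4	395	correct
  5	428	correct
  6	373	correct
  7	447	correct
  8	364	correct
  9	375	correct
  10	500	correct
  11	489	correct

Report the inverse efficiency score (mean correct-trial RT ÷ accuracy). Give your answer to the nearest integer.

Correct trials (n=10): 387, 353, 395, 428, 373, 447, 364, 375, 500, 489
Mean correct RT = 4111/10 = 411.1000 ms
Proportion correct = 10/11
IES = 411.1000 / (10/11) = 452.210 ms

452 ms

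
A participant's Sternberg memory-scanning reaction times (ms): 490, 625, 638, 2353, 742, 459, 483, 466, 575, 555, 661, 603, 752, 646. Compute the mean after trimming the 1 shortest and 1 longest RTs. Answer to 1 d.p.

Sorted: 459, 466, 483, 490, 555, 575, 603, 625, 638, 646, 661, 742, 752, 2353
Drop lowest 1 (459) and highest 1 (2353)
Remaining (n=12): Σ = 7236, mean = 7236/12 = 603.000

603.0 ms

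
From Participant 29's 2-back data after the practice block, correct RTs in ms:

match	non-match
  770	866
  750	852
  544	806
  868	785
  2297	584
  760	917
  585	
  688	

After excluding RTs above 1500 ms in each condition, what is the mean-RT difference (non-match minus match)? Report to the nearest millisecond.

92 ms

match: exclude 2297
M(match) = 4965/7 = 709.286
M(non-match) = 4810/6 = 801.667
Difference = 801.667 − 709.286 = 92.381 ms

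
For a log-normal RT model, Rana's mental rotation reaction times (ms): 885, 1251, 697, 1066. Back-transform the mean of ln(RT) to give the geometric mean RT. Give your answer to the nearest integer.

952 ms

ln(RT): 6.7856, 7.1317, 6.5468, 6.9717
Mean ln(RT) = 27.4357/4 = 6.85894
Geometric mean = exp(6.85894) = 952.35 ms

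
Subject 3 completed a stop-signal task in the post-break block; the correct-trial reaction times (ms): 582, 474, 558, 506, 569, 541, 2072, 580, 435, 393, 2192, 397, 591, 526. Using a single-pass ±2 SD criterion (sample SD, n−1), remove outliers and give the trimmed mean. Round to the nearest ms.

n = 14, ΣRT = 10416, M = 744.000
Σ(x−M)² = 4559426.00; s = √(4559426.00/13) = 592.220
Cutoffs: 744.000 ± 2·592.220 → [-440.4, 1928.4]
Outside: 2072, 2192 → excluded.
Retained (n=12): Σ = 6152, mean = 6152/12 = 512.667

513 ms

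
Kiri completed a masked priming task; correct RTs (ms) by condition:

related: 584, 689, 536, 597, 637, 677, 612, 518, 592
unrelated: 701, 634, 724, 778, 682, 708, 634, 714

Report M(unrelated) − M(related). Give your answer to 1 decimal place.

92.2 ms

M(related) = 5442/9 = 604.667
M(unrelated) = 5575/8 = 696.875
Difference = 696.875 − 604.667 = 92.208 ms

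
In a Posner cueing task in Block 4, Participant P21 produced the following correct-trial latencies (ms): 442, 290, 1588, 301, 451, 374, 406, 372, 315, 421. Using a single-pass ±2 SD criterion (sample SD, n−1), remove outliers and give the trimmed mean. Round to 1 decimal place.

374.7 ms

n = 10, ΣRT = 4960, M = 496.000
Σ(x−M)² = 1354612.00; s = √(1354612.00/9) = 387.959
Cutoffs: 496.000 ± 2·387.959 → [-279.9, 1271.9]
Outside: 1588 → excluded.
Retained (n=9): Σ = 3372, mean = 3372/9 = 374.667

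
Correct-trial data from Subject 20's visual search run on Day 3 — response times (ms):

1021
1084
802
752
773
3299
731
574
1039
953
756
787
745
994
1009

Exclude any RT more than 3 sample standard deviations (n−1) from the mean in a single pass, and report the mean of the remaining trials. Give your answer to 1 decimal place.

n = 15, ΣRT = 15319, M = 1021.267
Σ(x−M)² = 5865964.93; s = √(5865964.93/14) = 647.300
Cutoffs: 1021.267 ± 3·647.300 → [-920.6, 2963.2]
Outside: 3299 → excluded.
Retained (n=14): Σ = 12020, mean = 12020/14 = 858.571

858.6 ms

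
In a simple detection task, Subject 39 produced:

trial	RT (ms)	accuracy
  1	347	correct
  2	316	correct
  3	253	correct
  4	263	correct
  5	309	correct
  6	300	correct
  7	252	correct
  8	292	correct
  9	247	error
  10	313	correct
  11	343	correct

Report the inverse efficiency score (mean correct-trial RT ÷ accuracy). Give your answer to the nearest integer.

Correct trials (n=10): 347, 316, 253, 263, 309, 300, 252, 292, 313, 343
Mean correct RT = 2988/10 = 298.8000 ms
Proportion correct = 10/11
IES = 298.8000 / (10/11) = 328.680 ms

329 ms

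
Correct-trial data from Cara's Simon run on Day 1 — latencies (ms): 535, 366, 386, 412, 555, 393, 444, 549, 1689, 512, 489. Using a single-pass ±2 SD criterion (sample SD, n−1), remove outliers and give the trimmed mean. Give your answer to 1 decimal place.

464.1 ms

n = 11, ΣRT = 6330, M = 575.455
Σ(x−M)² = 1411290.73; s = √(1411290.73/10) = 375.671
Cutoffs: 575.455 ± 2·375.671 → [-175.9, 1326.8]
Outside: 1689 → excluded.
Retained (n=10): Σ = 4641, mean = 4641/10 = 464.100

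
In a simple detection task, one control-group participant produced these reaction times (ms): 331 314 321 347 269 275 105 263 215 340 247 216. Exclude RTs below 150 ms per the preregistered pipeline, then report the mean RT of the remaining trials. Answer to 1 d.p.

Excluded: 105
Retained (n=11): Σ = 3138
Mean = 3138/11 = 285.2727

285.3 ms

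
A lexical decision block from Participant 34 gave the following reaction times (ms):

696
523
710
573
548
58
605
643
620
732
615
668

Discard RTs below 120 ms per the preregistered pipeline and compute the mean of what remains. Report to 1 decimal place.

630.3 ms

Excluded: 58
Retained (n=11): Σ = 6933
Mean = 6933/11 = 630.2727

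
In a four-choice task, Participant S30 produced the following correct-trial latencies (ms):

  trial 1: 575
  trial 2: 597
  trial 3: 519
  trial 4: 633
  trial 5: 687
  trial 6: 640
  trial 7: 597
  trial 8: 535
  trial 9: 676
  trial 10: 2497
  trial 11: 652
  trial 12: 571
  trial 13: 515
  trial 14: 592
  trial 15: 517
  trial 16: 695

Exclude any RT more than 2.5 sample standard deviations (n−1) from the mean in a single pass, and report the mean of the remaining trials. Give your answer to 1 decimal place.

n = 16, ΣRT = 11498, M = 718.625
Σ(x−M)² = 3427669.75; s = √(3427669.75/15) = 478.029
Cutoffs: 718.625 ± 2.5·478.029 → [-476.4, 1913.7]
Outside: 2497 → excluded.
Retained (n=15): Σ = 9001, mean = 9001/15 = 600.067

600.1 ms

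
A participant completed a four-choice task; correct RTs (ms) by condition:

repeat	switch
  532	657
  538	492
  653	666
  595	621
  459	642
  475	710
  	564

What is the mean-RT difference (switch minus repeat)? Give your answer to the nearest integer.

M(repeat) = 3252/6 = 542.000
M(switch) = 4352/7 = 621.714
Difference = 621.714 − 542.000 = 79.714 ms

80 ms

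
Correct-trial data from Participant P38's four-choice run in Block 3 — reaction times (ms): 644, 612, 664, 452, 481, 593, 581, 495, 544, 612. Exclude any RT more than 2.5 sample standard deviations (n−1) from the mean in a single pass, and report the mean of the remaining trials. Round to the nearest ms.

n = 10, ΣRT = 5678, M = 567.800
Σ(x−M)² = 46587.60; s = √(46587.60/9) = 71.947
Cutoffs: 567.800 ± 2.5·71.947 → [387.9, 747.7]
No RTs fall outside the cutoffs; all 10 retained. Mean = 5678/10 = 567.800

568 ms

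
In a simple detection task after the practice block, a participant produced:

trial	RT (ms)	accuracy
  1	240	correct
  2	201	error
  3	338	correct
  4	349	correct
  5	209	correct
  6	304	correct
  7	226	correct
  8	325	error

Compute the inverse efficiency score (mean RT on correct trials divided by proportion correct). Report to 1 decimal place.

Correct trials (n=6): 240, 338, 349, 209, 304, 226
Mean correct RT = 1666/6 = 277.6667 ms
Proportion correct = 6/8
IES = 277.6667 / (6/8) = 370.222 ms

370.2 ms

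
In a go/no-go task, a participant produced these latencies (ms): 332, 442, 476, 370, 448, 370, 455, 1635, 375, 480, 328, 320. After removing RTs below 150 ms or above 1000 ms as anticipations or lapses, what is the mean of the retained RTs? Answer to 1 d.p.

Excluded: 1635
Retained (n=11): Σ = 4396
Mean = 4396/11 = 399.6364

399.6 ms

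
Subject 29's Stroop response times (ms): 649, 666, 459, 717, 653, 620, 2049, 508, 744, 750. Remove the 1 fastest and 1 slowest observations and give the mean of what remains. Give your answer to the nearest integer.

Sorted: 459, 508, 620, 649, 653, 666, 717, 744, 750, 2049
Drop lowest 1 (459) and highest 1 (2049)
Remaining (n=8): Σ = 5307, mean = 5307/8 = 663.375

663 ms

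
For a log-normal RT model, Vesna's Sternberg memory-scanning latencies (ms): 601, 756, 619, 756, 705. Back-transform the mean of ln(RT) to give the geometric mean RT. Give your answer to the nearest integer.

684 ms

ln(RT): 6.3986, 6.6280, 6.4281, 6.6280, 6.5582
Mean ln(RT) = 32.6410/5 = 6.52820
Geometric mean = exp(6.52820) = 684.16 ms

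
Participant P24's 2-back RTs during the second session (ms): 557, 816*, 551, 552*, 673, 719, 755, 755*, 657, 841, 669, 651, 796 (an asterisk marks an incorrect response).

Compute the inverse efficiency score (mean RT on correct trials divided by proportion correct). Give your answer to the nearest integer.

Correct trials (n=10): 557, 551, 673, 719, 755, 657, 841, 669, 651, 796
Mean correct RT = 6869/10 = 686.9000 ms
Proportion correct = 10/13
IES = 686.9000 / (10/13) = 892.970 ms

893 ms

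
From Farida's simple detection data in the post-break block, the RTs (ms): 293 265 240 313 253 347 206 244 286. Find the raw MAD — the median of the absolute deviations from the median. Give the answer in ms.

25 ms

Sorted: 206, 240, 244, 253, 265, 286, 293, 313, 347 → median = 265
|x − 265|: 28, 0, 25, 48, 12, 82, 59, 21, 21
Sorted deviations: 0, 12, 21, 21, 25, 28, 48, 59, 82 → MAD = 25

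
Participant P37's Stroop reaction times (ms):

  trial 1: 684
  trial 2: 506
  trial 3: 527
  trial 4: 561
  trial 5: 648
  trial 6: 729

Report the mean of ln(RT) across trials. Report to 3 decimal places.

ln(RT): 6.5280, 6.2265, 6.2672, 6.3297, 6.4739, 6.5917
Σ ln(RT) = 38.4170
Mean = 38.4170/6 = 6.40283

6.403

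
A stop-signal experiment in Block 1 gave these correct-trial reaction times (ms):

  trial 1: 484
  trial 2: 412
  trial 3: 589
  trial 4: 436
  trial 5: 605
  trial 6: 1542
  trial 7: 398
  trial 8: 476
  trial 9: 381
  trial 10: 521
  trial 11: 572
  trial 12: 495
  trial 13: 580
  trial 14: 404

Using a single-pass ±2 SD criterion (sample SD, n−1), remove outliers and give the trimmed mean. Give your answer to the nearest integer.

489 ms

n = 14, ΣRT = 7895, M = 563.929
Σ(x−M)² = 1105996.93; s = √(1105996.93/13) = 291.679
Cutoffs: 563.929 ± 2·291.679 → [-19.4, 1147.3]
Outside: 1542 → excluded.
Retained (n=13): Σ = 6353, mean = 6353/13 = 488.692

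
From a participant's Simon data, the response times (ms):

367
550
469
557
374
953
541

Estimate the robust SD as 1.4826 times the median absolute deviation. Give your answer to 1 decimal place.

106.7 ms

Sorted: 367, 374, 469, 541, 550, 557, 953 → median = 541
|x − 541| sorted: 0, 9, 16, 72, 167, 174, 412 → MAD = 72
Robust SD ≈ 1.4826 × 72 = 106.747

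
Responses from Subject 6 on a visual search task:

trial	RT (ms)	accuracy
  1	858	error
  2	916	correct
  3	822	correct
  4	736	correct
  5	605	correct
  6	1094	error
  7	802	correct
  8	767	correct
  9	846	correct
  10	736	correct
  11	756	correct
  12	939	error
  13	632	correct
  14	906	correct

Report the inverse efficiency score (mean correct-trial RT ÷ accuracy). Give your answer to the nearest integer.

986 ms

Correct trials (n=11): 916, 822, 736, 605, 802, 767, 846, 736, 756, 632, 906
Mean correct RT = 8524/11 = 774.9091 ms
Proportion correct = 11/14
IES = 774.9091 / (11/14) = 986.248 ms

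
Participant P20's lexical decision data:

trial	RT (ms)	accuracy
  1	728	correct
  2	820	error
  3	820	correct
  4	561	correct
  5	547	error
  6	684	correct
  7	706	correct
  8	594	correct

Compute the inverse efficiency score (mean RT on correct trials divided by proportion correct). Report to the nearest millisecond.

910 ms

Correct trials (n=6): 728, 820, 561, 684, 706, 594
Mean correct RT = 4093/6 = 682.1667 ms
Proportion correct = 6/8
IES = 682.1667 / (6/8) = 909.556 ms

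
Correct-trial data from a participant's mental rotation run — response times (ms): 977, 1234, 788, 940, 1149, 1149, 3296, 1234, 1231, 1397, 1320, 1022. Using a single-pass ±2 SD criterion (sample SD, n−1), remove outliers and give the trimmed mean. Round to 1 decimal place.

n = 12, ΣRT = 15737, M = 1311.417
Σ(x−M)² = 4624692.92; s = √(4624692.92/11) = 648.403
Cutoffs: 1311.417 ± 2·648.403 → [14.6, 2608.2]
Outside: 3296 → excluded.
Retained (n=11): Σ = 12441, mean = 12441/11 = 1131.000

1131.0 ms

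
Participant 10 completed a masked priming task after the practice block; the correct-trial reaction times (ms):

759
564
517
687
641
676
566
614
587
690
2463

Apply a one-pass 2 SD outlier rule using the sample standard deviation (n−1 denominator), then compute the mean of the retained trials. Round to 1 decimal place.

630.1 ms

n = 11, ΣRT = 8764, M = 796.727
Σ(x−M)² = 3103164.18; s = √(3103164.18/10) = 557.061
Cutoffs: 796.727 ± 2·557.061 → [-317.4, 1910.8]
Outside: 2463 → excluded.
Retained (n=10): Σ = 6301, mean = 6301/10 = 630.100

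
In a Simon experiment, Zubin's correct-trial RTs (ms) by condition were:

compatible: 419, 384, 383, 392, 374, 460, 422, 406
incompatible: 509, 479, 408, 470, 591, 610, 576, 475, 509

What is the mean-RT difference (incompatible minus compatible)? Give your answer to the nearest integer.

109 ms

M(compatible) = 3240/8 = 405.000
M(incompatible) = 4627/9 = 514.111
Difference = 514.111 − 405.000 = 109.111 ms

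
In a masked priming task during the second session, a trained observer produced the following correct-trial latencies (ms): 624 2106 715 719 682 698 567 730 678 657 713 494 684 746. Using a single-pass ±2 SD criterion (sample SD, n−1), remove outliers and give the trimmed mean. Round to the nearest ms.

670 ms

n = 14, ΣRT = 10813, M = 772.357
Σ(x−M)² = 1976127.21; s = √(1976127.21/13) = 389.884
Cutoffs: 772.357 ± 2·389.884 → [-7.4, 1552.1]
Outside: 2106 → excluded.
Retained (n=13): Σ = 8707, mean = 8707/13 = 669.769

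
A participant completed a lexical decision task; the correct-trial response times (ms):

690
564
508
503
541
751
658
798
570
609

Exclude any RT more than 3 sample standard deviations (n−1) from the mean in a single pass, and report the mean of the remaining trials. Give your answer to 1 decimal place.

619.2 ms

n = 10, ΣRT = 6192, M = 619.200
Σ(x−M)² = 93413.60; s = √(93413.60/9) = 101.879
Cutoffs: 619.200 ± 3·101.879 → [313.6, 924.8]
No RTs fall outside the cutoffs; all 10 retained. Mean = 6192/10 = 619.200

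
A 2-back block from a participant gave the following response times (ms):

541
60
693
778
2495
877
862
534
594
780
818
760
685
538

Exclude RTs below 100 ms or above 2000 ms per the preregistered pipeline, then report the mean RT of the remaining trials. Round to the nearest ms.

Excluded: 60, 2495
Retained (n=12): Σ = 8460
Mean = 8460/12 = 705.0000

705 ms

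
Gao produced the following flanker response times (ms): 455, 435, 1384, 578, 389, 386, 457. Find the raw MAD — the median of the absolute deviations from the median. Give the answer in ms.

Sorted: 386, 389, 435, 455, 457, 578, 1384 → median = 455
|x − 455|: 0, 20, 929, 123, 66, 69, 2
Sorted deviations: 0, 2, 20, 66, 69, 123, 929 → MAD = 66

66 ms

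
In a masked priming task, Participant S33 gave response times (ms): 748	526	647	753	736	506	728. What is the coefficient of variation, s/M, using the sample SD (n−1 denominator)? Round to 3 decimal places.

0.161

n = 7, Σ = 4644, M = 663.4286
Σ(x−M)² = 68551.714; s = √(68551.714/6) = 106.8891
CV = 106.8891 / 663.4286 = 0.16112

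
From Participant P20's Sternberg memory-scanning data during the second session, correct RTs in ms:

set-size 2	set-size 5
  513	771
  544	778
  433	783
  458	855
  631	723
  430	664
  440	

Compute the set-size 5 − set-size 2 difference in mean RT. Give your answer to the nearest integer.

270 ms

M(set-size 2) = 3449/7 = 492.714
M(set-size 5) = 4574/6 = 762.333
Difference = 762.333 − 492.714 = 269.619 ms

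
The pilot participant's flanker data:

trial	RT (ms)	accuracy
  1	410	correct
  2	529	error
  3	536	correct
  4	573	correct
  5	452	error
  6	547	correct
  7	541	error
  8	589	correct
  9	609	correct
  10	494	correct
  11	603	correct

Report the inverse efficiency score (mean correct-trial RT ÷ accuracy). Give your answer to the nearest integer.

750 ms

Correct trials (n=8): 410, 536, 573, 547, 589, 609, 494, 603
Mean correct RT = 4361/8 = 545.1250 ms
Proportion correct = 8/11
IES = 545.1250 / (8/11) = 749.547 ms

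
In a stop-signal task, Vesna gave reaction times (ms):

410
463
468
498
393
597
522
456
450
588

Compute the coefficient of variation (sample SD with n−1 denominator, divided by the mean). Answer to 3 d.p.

0.140

n = 10, Σ = 4845, M = 484.5000
Σ(x−M)² = 41616.500; s = √(41616.500/9) = 68.0004
CV = 68.0004 / 484.5000 = 0.14035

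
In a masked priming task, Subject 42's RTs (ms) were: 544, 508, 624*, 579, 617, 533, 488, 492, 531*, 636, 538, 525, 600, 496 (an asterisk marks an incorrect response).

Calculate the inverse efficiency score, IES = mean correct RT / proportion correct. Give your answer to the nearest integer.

Correct trials (n=12): 544, 508, 579, 617, 533, 488, 492, 636, 538, 525, 600, 496
Mean correct RT = 6556/12 = 546.3333 ms
Proportion correct = 12/14
IES = 546.3333 / (12/14) = 637.389 ms

637 ms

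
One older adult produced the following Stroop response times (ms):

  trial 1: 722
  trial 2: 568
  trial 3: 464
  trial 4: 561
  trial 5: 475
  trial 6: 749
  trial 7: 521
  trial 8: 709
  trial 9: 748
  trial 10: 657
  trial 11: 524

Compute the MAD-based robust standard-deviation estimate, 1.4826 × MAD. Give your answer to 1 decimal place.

137.9 ms

Sorted: 464, 475, 521, 524, 561, 568, 657, 709, 722, 748, 749 → median = 568
|x − 568| sorted: 0, 7, 44, 47, 89, 93, 104, 141, 154, 180, 181 → MAD = 93
Robust SD ≈ 1.4826 × 93 = 137.882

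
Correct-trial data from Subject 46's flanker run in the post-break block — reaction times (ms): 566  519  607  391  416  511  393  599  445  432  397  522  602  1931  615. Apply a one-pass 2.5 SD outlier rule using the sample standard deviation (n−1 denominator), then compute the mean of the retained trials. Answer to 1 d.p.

501.1 ms

n = 15, ΣRT = 8946, M = 596.400
Σ(x−M)² = 2007211.60; s = √(2007211.60/14) = 378.645
Cutoffs: 596.400 ± 2.5·378.645 → [-350.2, 1543.0]
Outside: 1931 → excluded.
Retained (n=14): Σ = 7015, mean = 7015/14 = 501.071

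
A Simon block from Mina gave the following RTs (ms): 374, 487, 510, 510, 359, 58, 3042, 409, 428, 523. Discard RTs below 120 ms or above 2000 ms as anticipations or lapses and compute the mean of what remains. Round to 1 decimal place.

Excluded: 58, 3042
Retained (n=8): Σ = 3600
Mean = 3600/8 = 450.0000

450.0 ms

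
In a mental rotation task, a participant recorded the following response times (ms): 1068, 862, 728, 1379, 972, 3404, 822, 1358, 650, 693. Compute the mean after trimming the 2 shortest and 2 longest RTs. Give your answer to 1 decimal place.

968.3 ms

Sorted: 650, 693, 728, 822, 862, 972, 1068, 1358, 1379, 3404
Drop lowest 2 (650, 693) and highest 2 (1379, 3404)
Remaining (n=6): Σ = 5810, mean = 5810/6 = 968.333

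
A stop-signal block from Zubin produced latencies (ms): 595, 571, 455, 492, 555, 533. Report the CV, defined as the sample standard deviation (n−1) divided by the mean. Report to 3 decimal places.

n = 6, Σ = 3201, M = 533.5000
Σ(x−M)² = 13535.500; s = √(13535.500/5) = 52.0298
CV = 52.0298 / 533.5000 = 0.09753

0.098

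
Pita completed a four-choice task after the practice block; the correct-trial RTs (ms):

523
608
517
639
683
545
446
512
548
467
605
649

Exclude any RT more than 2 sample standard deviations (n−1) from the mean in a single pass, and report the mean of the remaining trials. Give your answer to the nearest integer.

n = 12, ΣRT = 6742, M = 561.833
Σ(x−M)² = 61115.67; s = √(61115.67/11) = 74.538
Cutoffs: 561.833 ± 2·74.538 → [412.8, 710.9]
No RTs fall outside the cutoffs; all 12 retained. Mean = 6742/12 = 561.833

562 ms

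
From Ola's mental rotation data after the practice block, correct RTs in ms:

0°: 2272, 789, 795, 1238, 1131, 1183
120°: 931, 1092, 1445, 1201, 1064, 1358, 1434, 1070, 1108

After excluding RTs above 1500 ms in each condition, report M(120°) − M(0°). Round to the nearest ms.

162 ms

0°: exclude 2272
M(0°) = 5136/5 = 1027.200
M(120°) = 10703/9 = 1189.222
Difference = 1189.222 − 1027.200 = 162.022 ms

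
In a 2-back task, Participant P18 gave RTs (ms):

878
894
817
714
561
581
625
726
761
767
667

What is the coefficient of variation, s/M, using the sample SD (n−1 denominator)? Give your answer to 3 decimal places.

0.154

n = 11, Σ = 7991, M = 726.4545
Σ(x−M)² = 124588.727; s = √(124588.727/10) = 111.6193
CV = 111.6193 / 726.4545 = 0.15365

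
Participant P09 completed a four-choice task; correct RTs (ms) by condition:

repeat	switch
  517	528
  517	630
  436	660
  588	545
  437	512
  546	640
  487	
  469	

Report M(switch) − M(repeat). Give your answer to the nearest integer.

86 ms

M(repeat) = 3997/8 = 499.625
M(switch) = 3515/6 = 585.833
Difference = 585.833 − 499.625 = 86.208 ms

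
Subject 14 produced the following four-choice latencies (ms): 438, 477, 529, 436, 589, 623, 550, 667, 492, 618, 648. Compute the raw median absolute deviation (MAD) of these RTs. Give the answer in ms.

73 ms

Sorted: 436, 438, 477, 492, 529, 550, 589, 618, 623, 648, 667 → median = 550
|x − 550|: 112, 73, 21, 114, 39, 73, 0, 117, 58, 68, 98
Sorted deviations: 0, 21, 39, 58, 68, 73, 73, 98, 112, 114, 117 → MAD = 73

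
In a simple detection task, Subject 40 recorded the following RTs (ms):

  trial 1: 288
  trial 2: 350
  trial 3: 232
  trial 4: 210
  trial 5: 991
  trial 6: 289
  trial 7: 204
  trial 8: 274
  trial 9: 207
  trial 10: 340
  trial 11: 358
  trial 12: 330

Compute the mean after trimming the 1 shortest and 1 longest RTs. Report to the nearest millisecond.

Sorted: 204, 207, 210, 232, 274, 288, 289, 330, 340, 350, 358, 991
Drop lowest 1 (204) and highest 1 (991)
Remaining (n=10): Σ = 2878, mean = 2878/10 = 287.800

288 ms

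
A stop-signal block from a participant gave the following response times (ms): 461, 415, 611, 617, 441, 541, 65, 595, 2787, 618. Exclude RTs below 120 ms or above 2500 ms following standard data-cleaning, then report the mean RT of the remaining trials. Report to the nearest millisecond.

537 ms

Excluded: 65, 2787
Retained (n=8): Σ = 4299
Mean = 4299/8 = 537.3750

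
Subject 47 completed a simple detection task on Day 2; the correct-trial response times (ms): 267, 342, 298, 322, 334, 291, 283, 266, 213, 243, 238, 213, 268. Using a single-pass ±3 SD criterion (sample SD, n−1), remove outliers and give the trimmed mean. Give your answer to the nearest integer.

275 ms

n = 13, ΣRT = 3578, M = 275.231
Σ(x−M)² = 21302.31; s = √(21302.31/12) = 42.133
Cutoffs: 275.231 ± 3·42.133 → [148.8, 401.6]
No RTs fall outside the cutoffs; all 13 retained. Mean = 3578/13 = 275.231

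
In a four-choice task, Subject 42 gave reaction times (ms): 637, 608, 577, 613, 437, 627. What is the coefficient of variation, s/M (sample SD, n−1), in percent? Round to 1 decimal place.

n = 6, Σ = 3499, M = 583.1667
Σ(x−M)² = 27728.833; s = √(27728.833/5) = 74.4699
CV = 74.4699 / 583.1667 = 0.12770 = 12.770%

12.8%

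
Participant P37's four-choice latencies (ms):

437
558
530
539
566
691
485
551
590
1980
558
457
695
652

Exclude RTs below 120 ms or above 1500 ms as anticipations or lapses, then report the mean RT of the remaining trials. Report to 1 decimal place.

562.2 ms

Excluded: 1980
Retained (n=13): Σ = 7309
Mean = 7309/13 = 562.2308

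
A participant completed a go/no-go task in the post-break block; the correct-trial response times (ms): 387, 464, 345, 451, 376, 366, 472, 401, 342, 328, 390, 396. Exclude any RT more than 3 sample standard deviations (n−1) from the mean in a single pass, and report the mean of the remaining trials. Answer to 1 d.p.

n = 12, ΣRT = 4718, M = 393.167
Σ(x−M)² = 24911.67; s = √(24911.67/11) = 47.589
Cutoffs: 393.167 ± 3·47.589 → [250.4, 535.9]
No RTs fall outside the cutoffs; all 12 retained. Mean = 4718/12 = 393.167

393.2 ms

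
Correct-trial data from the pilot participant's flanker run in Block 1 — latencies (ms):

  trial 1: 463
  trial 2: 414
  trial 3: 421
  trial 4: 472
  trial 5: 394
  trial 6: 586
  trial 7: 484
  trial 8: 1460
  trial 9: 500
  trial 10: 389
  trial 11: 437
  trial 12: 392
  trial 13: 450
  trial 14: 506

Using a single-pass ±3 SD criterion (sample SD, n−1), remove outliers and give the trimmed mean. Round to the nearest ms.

n = 14, ΣRT = 7368, M = 526.286
Σ(x−M)² = 977094.86; s = √(977094.86/13) = 274.155
Cutoffs: 526.286 ± 3·274.155 → [-296.2, 1348.8]
Outside: 1460 → excluded.
Retained (n=13): Σ = 5908, mean = 5908/13 = 454.462

454 ms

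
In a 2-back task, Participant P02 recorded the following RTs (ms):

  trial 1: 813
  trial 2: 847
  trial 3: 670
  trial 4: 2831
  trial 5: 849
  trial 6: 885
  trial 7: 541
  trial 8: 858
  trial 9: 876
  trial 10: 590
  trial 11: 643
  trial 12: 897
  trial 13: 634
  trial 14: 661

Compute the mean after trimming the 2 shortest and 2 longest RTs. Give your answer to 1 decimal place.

773.6 ms

Sorted: 541, 590, 634, 643, 661, 670, 813, 847, 849, 858, 876, 885, 897, 2831
Drop lowest 2 (541, 590) and highest 2 (897, 2831)
Remaining (n=10): Σ = 7736, mean = 7736/10 = 773.600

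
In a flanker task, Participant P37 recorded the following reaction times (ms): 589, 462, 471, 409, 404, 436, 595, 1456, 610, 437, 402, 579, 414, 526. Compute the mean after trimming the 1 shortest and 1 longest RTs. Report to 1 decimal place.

Sorted: 402, 404, 409, 414, 436, 437, 462, 471, 526, 579, 589, 595, 610, 1456
Drop lowest 1 (402) and highest 1 (1456)
Remaining (n=12): Σ = 5932, mean = 5932/12 = 494.333

494.3 ms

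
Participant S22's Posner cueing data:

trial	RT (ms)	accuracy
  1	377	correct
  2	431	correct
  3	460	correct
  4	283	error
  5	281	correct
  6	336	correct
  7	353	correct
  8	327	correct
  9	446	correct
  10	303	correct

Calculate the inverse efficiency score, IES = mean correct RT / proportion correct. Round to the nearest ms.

409 ms

Correct trials (n=9): 377, 431, 460, 281, 336, 353, 327, 446, 303
Mean correct RT = 3314/9 = 368.2222 ms
Proportion correct = 9/10
IES = 368.2222 / (9/10) = 409.136 ms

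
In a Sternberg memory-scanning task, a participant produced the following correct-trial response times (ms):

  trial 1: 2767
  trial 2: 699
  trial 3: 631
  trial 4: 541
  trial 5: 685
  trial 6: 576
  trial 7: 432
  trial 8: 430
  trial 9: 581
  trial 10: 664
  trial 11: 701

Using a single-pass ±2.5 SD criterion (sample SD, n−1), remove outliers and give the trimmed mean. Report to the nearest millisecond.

594 ms

n = 11, ΣRT = 8707, M = 791.545
Σ(x−M)² = 4386128.73; s = √(4386128.73/10) = 662.279
Cutoffs: 791.545 ± 2.5·662.279 → [-864.2, 2447.2]
Outside: 2767 → excluded.
Retained (n=10): Σ = 5940, mean = 5940/10 = 594.000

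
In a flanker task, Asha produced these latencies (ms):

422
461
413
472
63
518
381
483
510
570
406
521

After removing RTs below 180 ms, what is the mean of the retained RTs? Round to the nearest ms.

469 ms

Excluded: 63
Retained (n=11): Σ = 5157
Mean = 5157/11 = 468.8182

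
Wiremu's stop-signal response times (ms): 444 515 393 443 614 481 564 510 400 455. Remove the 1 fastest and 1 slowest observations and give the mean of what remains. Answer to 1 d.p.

Sorted: 393, 400, 443, 444, 455, 481, 510, 515, 564, 614
Drop lowest 1 (393) and highest 1 (614)
Remaining (n=8): Σ = 3812, mean = 3812/8 = 476.500

476.5 ms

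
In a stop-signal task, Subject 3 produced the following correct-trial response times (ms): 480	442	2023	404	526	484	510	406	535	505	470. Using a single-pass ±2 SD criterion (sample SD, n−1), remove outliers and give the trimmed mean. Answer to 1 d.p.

476.2 ms

n = 11, ΣRT = 6785, M = 616.818
Σ(x−M)² = 2194415.64; s = √(2194415.64/10) = 468.446
Cutoffs: 616.818 ± 2·468.446 → [-320.1, 1553.7]
Outside: 2023 → excluded.
Retained (n=10): Σ = 4762, mean = 4762/10 = 476.200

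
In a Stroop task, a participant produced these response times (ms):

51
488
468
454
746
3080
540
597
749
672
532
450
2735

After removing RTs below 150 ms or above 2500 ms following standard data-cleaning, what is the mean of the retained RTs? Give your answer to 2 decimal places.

Excluded: 51, 2735, 3080
Retained (n=10): Σ = 5696
Mean = 5696/10 = 569.6000

569.60 ms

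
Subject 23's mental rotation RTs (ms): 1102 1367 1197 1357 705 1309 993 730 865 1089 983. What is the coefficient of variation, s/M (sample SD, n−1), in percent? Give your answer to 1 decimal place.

n = 11, Σ = 11697, M = 1063.3636
Σ(x−M)² = 549076.545; s = √(549076.545/10) = 234.3238
CV = 234.3238 / 1063.3636 = 0.22036 = 22.036%

22.0%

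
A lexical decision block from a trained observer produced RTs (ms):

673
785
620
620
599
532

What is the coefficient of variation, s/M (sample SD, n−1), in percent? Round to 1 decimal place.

n = 6, Σ = 3829, M = 638.1667
Σ(x−M)² = 36238.833; s = √(36238.833/5) = 85.1338
CV = 85.1338 / 638.1667 = 0.13340 = 13.340%

13.3%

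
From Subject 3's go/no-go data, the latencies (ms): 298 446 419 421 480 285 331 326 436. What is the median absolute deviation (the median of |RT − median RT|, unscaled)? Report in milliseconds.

Sorted: 285, 298, 326, 331, 419, 421, 436, 446, 480 → median = 419
|x − 419|: 121, 27, 0, 2, 61, 134, 88, 93, 17
Sorted deviations: 0, 2, 17, 27, 61, 88, 93, 121, 134 → MAD = 61

61 ms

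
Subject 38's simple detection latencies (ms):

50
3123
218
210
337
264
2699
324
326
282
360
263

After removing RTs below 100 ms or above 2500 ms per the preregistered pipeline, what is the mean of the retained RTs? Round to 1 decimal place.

Excluded: 50, 2699, 3123
Retained (n=9): Σ = 2584
Mean = 2584/9 = 287.1111

287.1 ms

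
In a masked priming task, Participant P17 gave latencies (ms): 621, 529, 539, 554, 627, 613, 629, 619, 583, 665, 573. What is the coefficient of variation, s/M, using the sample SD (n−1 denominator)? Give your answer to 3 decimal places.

0.072

n = 11, Σ = 6552, M = 595.6364
Σ(x−M)² = 18452.545; s = √(18452.545/10) = 42.9564
CV = 42.9564 / 595.6364 = 0.07212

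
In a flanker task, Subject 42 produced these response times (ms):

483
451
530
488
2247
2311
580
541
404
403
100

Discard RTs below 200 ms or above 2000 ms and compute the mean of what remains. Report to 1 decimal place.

Excluded: 100, 2247, 2311
Retained (n=8): Σ = 3880
Mean = 3880/8 = 485.0000

485.0 ms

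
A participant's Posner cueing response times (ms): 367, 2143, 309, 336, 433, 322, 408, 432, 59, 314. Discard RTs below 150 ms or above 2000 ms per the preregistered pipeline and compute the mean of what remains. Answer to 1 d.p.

365.1 ms

Excluded: 59, 2143
Retained (n=8): Σ = 2921
Mean = 2921/8 = 365.1250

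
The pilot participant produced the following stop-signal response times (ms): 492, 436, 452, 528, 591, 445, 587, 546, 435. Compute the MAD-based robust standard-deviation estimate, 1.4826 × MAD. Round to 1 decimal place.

Sorted: 435, 436, 445, 452, 492, 528, 546, 587, 591 → median = 492
|x − 492| sorted: 0, 36, 40, 47, 54, 56, 57, 95, 99 → MAD = 54
Robust SD ≈ 1.4826 × 54 = 80.060

80.1 ms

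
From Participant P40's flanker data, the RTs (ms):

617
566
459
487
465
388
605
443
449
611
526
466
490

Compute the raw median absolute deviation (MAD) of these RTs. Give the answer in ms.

Sorted: 388, 443, 449, 459, 465, 466, 487, 490, 526, 566, 605, 611, 617 → median = 487
|x − 487|: 130, 79, 28, 0, 22, 99, 118, 44, 38, 124, 39, 21, 3
Sorted deviations: 0, 3, 21, 22, 28, 38, 39, 44, 79, 99, 118, 124, 130 → MAD = 39

39 ms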